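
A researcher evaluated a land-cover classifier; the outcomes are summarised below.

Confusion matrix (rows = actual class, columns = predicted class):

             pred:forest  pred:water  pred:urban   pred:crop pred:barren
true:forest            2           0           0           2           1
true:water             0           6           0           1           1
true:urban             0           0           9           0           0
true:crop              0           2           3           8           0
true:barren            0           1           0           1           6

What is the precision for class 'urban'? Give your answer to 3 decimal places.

Take TP from the diagonal, FP from the rest of the 'urban' prediction marginal, FN from the rest of the 'urban' actual marginal.
precision = TP/(TP+FP).
urban: TP=9, FP=0+0+3+0=3 → 9/12 = 0.7500

0.750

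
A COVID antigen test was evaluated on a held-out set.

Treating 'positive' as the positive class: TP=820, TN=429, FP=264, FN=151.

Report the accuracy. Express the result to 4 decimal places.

Accuracy = (TP+TN)/N = (820+429)/1664 = 0.7506

0.7506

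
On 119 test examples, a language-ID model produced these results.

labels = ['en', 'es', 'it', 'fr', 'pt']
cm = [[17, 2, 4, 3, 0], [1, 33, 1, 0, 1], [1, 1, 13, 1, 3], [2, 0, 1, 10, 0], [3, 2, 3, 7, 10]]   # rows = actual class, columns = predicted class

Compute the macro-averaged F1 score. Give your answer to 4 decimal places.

0.6614

Per-class F1 score (2·TP/(2·TP+FP+FN)):
  en: TP=17, FP=1+1+2+3=7, FN=2+4+3+0=9 → 34/50 = 0.68000
  es: TP=33, FP=2+1+0+2=5, FN=1+1+0+1=3 → 66/74 = 0.89189
  it: TP=13, FP=4+1+1+3=9, FN=1+1+1+3=6 → 26/41 = 0.63415
  fr: TP=10, FP=3+0+1+7=11, FN=2+0+1+0=3 → 20/34 = 0.58824
  pt: TP=10, FP=0+1+3+0=4, FN=3+2+3+7=15 → 20/39 = 0.51282
Macro-F1 score = mean = (0.68000 + 0.89189 + 0.63415 + 0.58824 + 0.51282) / 5 = 0.6614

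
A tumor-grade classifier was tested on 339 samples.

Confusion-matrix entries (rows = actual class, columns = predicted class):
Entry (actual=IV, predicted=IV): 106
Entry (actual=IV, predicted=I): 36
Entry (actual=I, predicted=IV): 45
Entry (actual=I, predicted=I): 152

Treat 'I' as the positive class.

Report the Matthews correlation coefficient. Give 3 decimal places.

0.514

MCC = (TP·TN − FP·FN) / √((TP+FP)(TP+FN)(TN+FP)(TN+FN))
Numerator = 152·106 − 36·45 = 14492
Denominator = √(188·197·142·151) = √794125912 = 28180.2397
MCC = 14492 / 28180.2397 = 0.514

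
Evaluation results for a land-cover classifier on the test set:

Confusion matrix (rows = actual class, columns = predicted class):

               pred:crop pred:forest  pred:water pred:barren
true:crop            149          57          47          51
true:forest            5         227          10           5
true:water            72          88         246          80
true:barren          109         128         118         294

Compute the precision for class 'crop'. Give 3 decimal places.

One-vs-rest for 'crop': TP = diagonal; FP = other classes predicted 'crop'; FN = 'crop' predicted as other.
precision = TP/(TP+FP).
crop: TP=149, FP=5+72+109=186 → 149/335 = 0.4448

0.445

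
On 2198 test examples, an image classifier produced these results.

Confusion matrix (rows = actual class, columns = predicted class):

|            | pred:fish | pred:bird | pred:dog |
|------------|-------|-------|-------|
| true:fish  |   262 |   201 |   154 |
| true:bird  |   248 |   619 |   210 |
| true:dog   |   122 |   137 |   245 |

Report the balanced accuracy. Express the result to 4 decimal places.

Balanced accuracy = mean of per-class recall.
  fish: recall = 262/617 = 0.42464
  bird: recall = 619/1077 = 0.57474
  dog: recall = 245/504 = 0.48611
Mean = (0.42464 + 0.57474 + 0.48611) / 3 = 0.4952

0.4952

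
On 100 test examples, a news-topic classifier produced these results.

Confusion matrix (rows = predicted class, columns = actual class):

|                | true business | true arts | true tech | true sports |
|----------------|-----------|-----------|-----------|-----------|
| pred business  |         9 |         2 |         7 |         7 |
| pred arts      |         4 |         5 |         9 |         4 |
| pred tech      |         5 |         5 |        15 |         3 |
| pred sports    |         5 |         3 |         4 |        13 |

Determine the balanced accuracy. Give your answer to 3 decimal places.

0.409

Balanced accuracy = mean of per-class recall.
  business: recall = 9/23 = 0.3913
  arts: recall = 5/15 = 0.3333
  tech: recall = 15/35 = 0.4286
  sports: recall = 13/27 = 0.4815
Mean = (0.3913 + 0.3333 + 0.4286 + 0.4815) / 4 = 0.409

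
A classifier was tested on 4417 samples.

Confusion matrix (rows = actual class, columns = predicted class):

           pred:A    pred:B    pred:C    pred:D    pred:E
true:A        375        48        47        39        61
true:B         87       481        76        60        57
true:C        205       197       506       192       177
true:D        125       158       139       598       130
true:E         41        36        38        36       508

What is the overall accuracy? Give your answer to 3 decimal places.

0.559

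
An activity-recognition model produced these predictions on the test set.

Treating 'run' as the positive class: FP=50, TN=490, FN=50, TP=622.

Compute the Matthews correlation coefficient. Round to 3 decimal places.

MCC = (TP·TN − FP·FN) / √((TP+FP)(TP+FN)(TN+FP)(TN+FN))
Numerator = 622·490 − 50·50 = 302280
Denominator = √(672·672·540·540) = √131681894400 = 362880.0000
MCC = 302280 / 362880.0000 = 0.833

0.833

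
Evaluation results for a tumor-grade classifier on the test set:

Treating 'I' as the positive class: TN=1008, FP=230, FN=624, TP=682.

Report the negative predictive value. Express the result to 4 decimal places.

0.6176

NPV = TN/(TN+FN) = 1008/(1008+624) = 0.6176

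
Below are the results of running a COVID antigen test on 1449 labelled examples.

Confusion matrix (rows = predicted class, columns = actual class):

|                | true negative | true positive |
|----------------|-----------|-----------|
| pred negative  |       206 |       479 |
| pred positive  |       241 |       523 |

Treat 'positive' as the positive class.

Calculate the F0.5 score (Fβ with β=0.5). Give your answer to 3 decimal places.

0.644

Fβ = (1+β²)·TP / ((1+β²)·TP + β²·FN + FP), with β²=1/4
= 1.25·523 / (1.25·523 + 0.25·479 + 241) = 0.644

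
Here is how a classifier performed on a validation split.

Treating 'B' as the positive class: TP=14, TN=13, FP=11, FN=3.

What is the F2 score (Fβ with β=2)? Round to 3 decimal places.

0.753

Fβ = (1+β²)·TP / ((1+β²)·TP + β²·FN + FP), with β²=4
= 5·14 / (5·14 + 4·3 + 11) = 0.753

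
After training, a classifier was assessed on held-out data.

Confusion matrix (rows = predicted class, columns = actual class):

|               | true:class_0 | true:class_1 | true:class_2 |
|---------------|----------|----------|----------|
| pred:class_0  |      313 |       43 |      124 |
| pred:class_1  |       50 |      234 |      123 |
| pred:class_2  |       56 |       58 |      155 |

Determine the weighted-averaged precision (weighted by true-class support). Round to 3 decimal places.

0.603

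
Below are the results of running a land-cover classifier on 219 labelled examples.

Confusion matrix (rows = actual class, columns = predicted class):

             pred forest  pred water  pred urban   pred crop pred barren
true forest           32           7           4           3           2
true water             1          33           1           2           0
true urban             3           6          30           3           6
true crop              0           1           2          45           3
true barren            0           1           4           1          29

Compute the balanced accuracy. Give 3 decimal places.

Balanced accuracy = mean of per-class recall.
  forest: recall = 32/48 = 0.6667
  water: recall = 33/37 = 0.8919
  urban: recall = 30/48 = 0.6250
  crop: recall = 45/51 = 0.8824
  barren: recall = 29/35 = 0.8286
Mean = (0.6667 + 0.8919 + 0.6250 + 0.8824 + 0.8286) / 5 = 0.779

0.779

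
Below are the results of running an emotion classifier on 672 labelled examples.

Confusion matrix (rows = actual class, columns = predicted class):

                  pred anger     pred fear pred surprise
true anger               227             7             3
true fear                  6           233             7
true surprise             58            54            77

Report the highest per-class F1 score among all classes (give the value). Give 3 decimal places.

0.863

Per-class F1 score (2·TP/(2·TP+FP+FN)):
  anger: TP=227, FP=6+58=64, FN=7+3=10 → 454/528 = 0.8598
  fear: TP=233, FP=7+54=61, FN=6+7=13 → 466/540 = 0.8630
  surprise: TP=77, FP=3+7=10, FN=58+54=112 → 154/276 = 0.5580
Highest is class 'fear' with F1 score = 0.863.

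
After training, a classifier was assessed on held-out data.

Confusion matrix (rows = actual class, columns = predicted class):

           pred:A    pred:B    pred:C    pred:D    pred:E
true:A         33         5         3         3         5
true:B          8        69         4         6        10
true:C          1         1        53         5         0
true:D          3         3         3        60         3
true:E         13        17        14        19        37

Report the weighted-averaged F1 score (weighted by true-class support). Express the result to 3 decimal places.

0.652

Per-class F1 score (2·TP/(2·TP+FP+FN)):
  A: TP=33, FP=8+1+3+13=25, FN=5+3+3+5=16 → 66/107 = 0.6168
  B: TP=69, FP=5+1+3+17=26, FN=8+4+6+10=28 → 138/192 = 0.7188
  C: TP=53, FP=3+4+3+14=24, FN=1+1+5+0=7 → 106/137 = 0.7737
  D: TP=60, FP=3+6+5+19=33, FN=3+3+3+3=12 → 120/165 = 0.7273
  E: TP=37, FP=5+10+0+3=18, FN=13+17+14+19=63 → 74/155 = 0.4774
Weighted-F1 score = Σ (supportᵢ/N)·F1 scoreᵢ with N=378: (49/378)·0.6168 + (97/378)·0.7188 + (60/378)·0.7737 + (72/378)·0.7273 + (100/378)·0.4774 = 0.652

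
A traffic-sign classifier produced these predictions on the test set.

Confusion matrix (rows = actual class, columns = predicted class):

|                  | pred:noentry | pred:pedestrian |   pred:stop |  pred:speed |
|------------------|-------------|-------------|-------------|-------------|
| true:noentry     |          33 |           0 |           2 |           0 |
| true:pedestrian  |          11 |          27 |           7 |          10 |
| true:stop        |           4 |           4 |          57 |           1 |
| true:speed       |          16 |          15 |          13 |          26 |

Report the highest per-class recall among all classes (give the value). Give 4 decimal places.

Per-class recall (TP/(TP+FN)):
  noentry: TP=33, FN=0+2+0=2 → 33/35 = 0.94286
  pedestrian: TP=27, FN=11+7+10=28 → 27/55 = 0.49091
  stop: TP=57, FN=4+4+1=9 → 57/66 = 0.86364
  speed: TP=26, FN=16+15+13=44 → 26/70 = 0.37143
Highest is class 'noentry' with recall = 0.9429.

0.9429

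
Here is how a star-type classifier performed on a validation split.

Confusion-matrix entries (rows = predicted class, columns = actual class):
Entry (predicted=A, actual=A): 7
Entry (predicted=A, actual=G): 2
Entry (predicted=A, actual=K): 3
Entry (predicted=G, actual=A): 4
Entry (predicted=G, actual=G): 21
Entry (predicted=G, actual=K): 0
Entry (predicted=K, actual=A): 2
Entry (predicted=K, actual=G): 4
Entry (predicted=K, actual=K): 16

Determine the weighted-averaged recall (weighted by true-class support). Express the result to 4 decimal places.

0.7458

Per-class recall (TP/(TP+FN)):
  A: TP=7, FN=4+2=6 → 7/13 = 0.53846
  G: TP=21, FN=2+4=6 → 21/27 = 0.77778
  K: TP=16, FN=3+0=3 → 16/19 = 0.84211
Weighted-recall = Σ (supportᵢ/N)·recallᵢ with N=59: (13/59)·0.53846 + (27/59)·0.77778 + (19/59)·0.84211 = 0.7458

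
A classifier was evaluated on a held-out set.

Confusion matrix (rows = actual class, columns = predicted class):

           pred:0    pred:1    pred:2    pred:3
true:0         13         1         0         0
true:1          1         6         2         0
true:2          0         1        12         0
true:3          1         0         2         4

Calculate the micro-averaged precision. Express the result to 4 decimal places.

0.8140

Micro-averaging pools counts across classes: ΣTP=35, ΣFP=8, ΣFN=8.
Micro-precision = TP/(TP+FP) on pooled counts = 0.8140 (equals overall accuracy in single-label multiclass).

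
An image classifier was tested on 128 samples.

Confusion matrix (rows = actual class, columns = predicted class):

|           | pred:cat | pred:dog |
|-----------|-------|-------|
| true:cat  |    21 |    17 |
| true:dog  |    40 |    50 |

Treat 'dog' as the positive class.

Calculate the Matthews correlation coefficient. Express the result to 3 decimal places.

MCC = (TP·TN − FP·FN) / √((TP+FP)(TP+FN)(TN+FP)(TN+FN))
Numerator = 50·21 − 17·40 = 370
Denominator = √(67·90·38·61) = √13977540 = 3738.6548
MCC = 370 / 3738.6548 = 0.099

0.099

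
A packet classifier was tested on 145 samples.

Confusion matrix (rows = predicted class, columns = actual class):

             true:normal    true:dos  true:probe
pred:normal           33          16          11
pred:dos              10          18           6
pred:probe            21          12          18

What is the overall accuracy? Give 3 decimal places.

Accuracy = trace / total = (33+18+18=69) / 145 = 69/145 = 0.476

0.476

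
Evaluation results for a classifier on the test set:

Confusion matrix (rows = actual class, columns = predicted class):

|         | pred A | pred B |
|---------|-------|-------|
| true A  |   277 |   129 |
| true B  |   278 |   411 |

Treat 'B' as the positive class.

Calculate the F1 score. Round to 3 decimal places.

0.669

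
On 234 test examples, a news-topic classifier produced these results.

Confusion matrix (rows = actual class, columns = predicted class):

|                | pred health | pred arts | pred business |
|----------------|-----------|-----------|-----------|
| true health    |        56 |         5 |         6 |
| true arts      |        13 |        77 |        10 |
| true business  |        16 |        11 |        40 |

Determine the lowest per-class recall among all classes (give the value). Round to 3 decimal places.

0.597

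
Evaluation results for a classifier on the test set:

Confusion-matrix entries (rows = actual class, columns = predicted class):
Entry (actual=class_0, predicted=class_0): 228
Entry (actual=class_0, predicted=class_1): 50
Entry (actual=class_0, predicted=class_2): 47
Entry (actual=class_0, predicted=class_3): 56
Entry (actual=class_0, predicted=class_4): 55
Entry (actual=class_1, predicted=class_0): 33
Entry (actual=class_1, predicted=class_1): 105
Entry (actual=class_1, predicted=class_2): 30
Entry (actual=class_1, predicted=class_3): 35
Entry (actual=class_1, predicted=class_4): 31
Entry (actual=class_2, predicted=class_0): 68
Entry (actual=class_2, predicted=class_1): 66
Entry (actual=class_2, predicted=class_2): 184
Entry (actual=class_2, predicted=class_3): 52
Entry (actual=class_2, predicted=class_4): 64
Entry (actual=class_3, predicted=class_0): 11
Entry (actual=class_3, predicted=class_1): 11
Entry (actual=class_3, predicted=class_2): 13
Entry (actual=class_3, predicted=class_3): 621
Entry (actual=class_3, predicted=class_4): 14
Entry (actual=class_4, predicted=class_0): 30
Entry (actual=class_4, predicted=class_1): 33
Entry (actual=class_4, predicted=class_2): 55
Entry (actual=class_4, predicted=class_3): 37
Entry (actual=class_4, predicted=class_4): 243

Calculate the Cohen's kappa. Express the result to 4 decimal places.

0.5297

Observed agreement pₒ = trace/N = 1381/2172 = 0.63582
Expected agreement pₑ = Σ (rowᵢ·colᵢ)/N² = (436·370 + 234·265 + 434·329 + 670·801 + 398·407)/2172² = 0.22570
κ = (pₒ − pₑ)/(1 − pₑ) = (0.63582 − 0.22570)/(1 − 0.22570) = 0.5297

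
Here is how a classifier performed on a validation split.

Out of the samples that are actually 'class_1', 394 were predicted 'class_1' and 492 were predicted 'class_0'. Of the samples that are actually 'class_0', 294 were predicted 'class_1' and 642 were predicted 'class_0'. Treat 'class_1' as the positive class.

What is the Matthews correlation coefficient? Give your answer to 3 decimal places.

MCC = (TP·TN − FP·FN) / √((TP+FP)(TP+FN)(TN+FP)(TN+FN))
Numerator = 394·642 − 294·492 = 108300
Denominator = √(688·886·936·1134) = √647010104832 = 804369.3833
MCC = 108300 / 804369.3833 = 0.135

0.135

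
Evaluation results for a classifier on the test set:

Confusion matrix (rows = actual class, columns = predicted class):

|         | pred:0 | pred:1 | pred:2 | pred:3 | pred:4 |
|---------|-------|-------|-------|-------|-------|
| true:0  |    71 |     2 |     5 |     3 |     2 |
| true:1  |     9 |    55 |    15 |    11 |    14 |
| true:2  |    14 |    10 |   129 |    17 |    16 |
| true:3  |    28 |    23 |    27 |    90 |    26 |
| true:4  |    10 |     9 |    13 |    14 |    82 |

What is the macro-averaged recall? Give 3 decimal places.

Per-class recall (TP/(TP+FN)):
  0: TP=71, FN=2+5+3+2=12 → 71/83 = 0.8554
  1: TP=55, FN=9+15+11+14=49 → 55/104 = 0.5288
  2: TP=129, FN=14+10+17+16=57 → 129/186 = 0.6935
  3: TP=90, FN=28+23+27+26=104 → 90/194 = 0.4639
  4: TP=82, FN=10+9+13+14=46 → 82/128 = 0.6406
Macro-recall = mean = (0.8554 + 0.5288 + 0.6935 + 0.4639 + 0.6406) / 5 = 0.636

0.636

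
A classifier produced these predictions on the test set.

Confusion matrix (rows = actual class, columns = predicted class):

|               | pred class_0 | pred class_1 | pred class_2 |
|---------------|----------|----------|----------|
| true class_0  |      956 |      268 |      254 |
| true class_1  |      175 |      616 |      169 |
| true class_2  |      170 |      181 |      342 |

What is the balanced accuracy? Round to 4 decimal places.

0.5940

Balanced accuracy = mean of per-class recall.
  class_0: recall = 956/1478 = 0.64682
  class_1: recall = 616/960 = 0.64167
  class_2: recall = 342/693 = 0.49351
Mean = (0.64682 + 0.64167 + 0.49351) / 3 = 0.5940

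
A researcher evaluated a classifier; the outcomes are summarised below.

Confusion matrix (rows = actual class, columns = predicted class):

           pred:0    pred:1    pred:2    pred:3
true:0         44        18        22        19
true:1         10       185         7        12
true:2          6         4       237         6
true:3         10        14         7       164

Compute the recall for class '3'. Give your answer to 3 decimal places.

0.841

Take TP from the diagonal, FP from the rest of the '3' prediction marginal, FN from the rest of the '3' actual marginal.
recall = TP/(TP+FN).
3: TP=164, FN=10+14+7=31 → 164/195 = 0.8410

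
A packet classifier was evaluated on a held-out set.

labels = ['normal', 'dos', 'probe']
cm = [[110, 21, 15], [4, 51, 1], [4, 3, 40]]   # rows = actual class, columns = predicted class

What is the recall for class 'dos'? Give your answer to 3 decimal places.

0.911

recall = TP/(TP+FN).
dos: TP=51, FN=4+1=5 → 51/56 = 0.9107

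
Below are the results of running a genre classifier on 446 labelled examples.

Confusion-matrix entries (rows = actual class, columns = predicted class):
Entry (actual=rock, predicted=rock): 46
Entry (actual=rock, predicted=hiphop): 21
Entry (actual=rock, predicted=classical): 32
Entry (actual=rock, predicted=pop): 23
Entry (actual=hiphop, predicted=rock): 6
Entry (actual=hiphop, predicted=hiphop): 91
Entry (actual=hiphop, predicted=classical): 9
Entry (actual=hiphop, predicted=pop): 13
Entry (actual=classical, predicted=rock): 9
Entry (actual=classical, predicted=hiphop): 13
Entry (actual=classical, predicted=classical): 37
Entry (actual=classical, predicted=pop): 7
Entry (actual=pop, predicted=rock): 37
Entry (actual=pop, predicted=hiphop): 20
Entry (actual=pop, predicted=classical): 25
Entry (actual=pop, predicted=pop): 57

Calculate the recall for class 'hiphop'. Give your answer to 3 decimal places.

One-vs-rest for 'hiphop': TP = diagonal; FP = other classes predicted 'hiphop'; FN = 'hiphop' predicted as other.
recall = TP/(TP+FN).
hiphop: TP=91, FN=6+9+13=28 → 91/119 = 0.7647

0.765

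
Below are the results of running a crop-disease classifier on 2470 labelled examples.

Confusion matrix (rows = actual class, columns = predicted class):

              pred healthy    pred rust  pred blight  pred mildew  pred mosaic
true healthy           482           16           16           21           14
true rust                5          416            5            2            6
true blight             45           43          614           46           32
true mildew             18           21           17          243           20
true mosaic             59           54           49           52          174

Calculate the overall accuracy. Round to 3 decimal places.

0.781

Accuracy = trace / total = (482+416+614+243+174=1929) / 2470 = 1929/2470 = 0.781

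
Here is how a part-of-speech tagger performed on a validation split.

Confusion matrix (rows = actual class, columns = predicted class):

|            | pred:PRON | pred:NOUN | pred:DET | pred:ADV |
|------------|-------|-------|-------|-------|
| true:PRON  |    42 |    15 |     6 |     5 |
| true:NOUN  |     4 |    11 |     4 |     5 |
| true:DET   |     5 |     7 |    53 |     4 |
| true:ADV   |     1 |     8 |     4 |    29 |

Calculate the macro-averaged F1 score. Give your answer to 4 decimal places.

Per-class F1 score (2·TP/(2·TP+FP+FN)):
  PRON: TP=42, FP=4+5+1=10, FN=15+6+5=26 → 84/120 = 0.70000
  NOUN: TP=11, FP=15+7+8=30, FN=4+4+5=13 → 22/65 = 0.33846
  DET: TP=53, FP=6+4+4=14, FN=5+7+4=16 → 106/136 = 0.77941
  ADV: TP=29, FP=5+5+4=14, FN=1+8+4=13 → 58/85 = 0.68235
Macro-F1 score = mean = (0.70000 + 0.33846 + 0.77941 + 0.68235) / 4 = 0.6251

0.6251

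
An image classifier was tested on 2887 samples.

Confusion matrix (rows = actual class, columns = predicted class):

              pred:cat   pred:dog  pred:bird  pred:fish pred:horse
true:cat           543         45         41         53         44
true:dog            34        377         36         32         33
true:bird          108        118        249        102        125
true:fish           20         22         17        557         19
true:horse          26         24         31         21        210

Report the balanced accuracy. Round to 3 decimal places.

0.678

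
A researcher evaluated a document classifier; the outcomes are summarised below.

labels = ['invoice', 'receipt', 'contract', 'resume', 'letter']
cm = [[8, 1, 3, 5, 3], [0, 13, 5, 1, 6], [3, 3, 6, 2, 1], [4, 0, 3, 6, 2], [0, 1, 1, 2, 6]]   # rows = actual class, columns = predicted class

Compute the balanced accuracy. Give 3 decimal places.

0.464

Balanced accuracy = mean of per-class recall.
  invoice: recall = 8/20 = 0.4000
  receipt: recall = 13/25 = 0.5200
  contract: recall = 6/15 = 0.4000
  resume: recall = 6/15 = 0.4000
  letter: recall = 6/10 = 0.6000
Mean = (0.4000 + 0.5200 + 0.4000 + 0.4000 + 0.6000) / 5 = 0.464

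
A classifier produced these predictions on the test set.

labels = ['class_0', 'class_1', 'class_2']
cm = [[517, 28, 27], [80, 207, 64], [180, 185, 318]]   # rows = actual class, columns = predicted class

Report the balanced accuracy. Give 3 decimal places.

0.653

Balanced accuracy = mean of per-class recall.
  class_0: recall = 517/572 = 0.9038
  class_1: recall = 207/351 = 0.5897
  class_2: recall = 318/683 = 0.4656
Mean = (0.9038 + 0.5897 + 0.4656) / 3 = 0.653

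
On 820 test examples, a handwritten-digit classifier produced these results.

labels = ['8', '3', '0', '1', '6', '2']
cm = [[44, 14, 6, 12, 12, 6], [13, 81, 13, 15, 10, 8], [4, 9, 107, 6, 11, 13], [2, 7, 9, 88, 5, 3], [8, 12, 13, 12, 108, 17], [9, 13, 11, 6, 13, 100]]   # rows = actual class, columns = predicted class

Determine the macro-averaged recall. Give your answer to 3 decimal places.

0.638

Per-class recall (TP/(TP+FN)):
  8: TP=44, FN=14+6+12+12+6=50 → 44/94 = 0.4681
  3: TP=81, FN=13+13+15+10+8=59 → 81/140 = 0.5786
  0: TP=107, FN=4+9+6+11+13=43 → 107/150 = 0.7133
  1: TP=88, FN=2+7+9+5+3=26 → 88/114 = 0.7719
  6: TP=108, FN=8+12+13+12+17=62 → 108/170 = 0.6353
  2: TP=100, FN=9+13+11+6+13=52 → 100/152 = 0.6579
Macro-recall = mean = (0.4681 + 0.5786 + 0.7133 + 0.7719 + 0.6353 + 0.6579) / 6 = 0.638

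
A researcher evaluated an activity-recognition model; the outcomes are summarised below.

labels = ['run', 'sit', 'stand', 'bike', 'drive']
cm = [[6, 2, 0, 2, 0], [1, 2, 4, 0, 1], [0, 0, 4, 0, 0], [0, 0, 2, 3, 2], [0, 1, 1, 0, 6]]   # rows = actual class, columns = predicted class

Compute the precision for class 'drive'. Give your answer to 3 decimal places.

0.667

Take TP from the diagonal, FP from the rest of the 'drive' prediction marginal, FN from the rest of the 'drive' actual marginal.
precision = TP/(TP+FP).
drive: TP=6, FP=0+1+0+2=3 → 6/9 = 0.6667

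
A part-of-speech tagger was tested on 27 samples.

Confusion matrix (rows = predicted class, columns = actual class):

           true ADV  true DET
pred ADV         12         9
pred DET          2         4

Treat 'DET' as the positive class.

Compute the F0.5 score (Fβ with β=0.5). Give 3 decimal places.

0.541

Fβ = (1+β²)·TP / ((1+β²)·TP + β²·FN + FP), with β²=1/4
= 1.25·4 / (1.25·4 + 0.25·9 + 2) = 0.541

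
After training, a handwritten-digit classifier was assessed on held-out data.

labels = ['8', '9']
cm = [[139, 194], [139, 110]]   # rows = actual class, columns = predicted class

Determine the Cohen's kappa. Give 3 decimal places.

-0.137

Observed agreement pₒ = trace/N = 249/582 = 0.4278
Expected agreement pₑ = Σ (rowᵢ·colᵢ)/N² = (333·278 + 249·304)/582² = 0.4968
κ = (pₒ − pₑ)/(1 − pₑ) = (0.4278 − 0.4968)/(1 − 0.4968) = -0.137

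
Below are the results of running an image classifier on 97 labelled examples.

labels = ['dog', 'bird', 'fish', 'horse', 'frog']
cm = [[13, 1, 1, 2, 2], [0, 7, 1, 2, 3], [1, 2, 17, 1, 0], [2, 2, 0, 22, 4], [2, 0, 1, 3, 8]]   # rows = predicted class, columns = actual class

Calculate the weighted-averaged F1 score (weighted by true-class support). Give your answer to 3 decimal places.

Per-class F1 score (2·TP/(2·TP+FP+FN)):
  dog: TP=13, FP=1+1+2+2=6, FN=0+1+2+2=5 → 26/37 = 0.7027
  bird: TP=7, FP=0+1+2+3=6, FN=1+2+2+0=5 → 14/25 = 0.5600
  fish: TP=17, FP=1+2+1+0=4, FN=1+1+0+1=3 → 34/41 = 0.8293
  horse: TP=22, FP=2+2+0+4=8, FN=2+2+1+3=8 → 44/60 = 0.7333
  frog: TP=8, FP=2+0+1+3=6, FN=2+3+0+4=9 → 16/31 = 0.5161
Weighted-F1 score = Σ (supportᵢ/N)·F1 scoreᵢ with N=97: (18/97)·0.7027 + (12/97)·0.5600 + (20/97)·0.8293 + (30/97)·0.7333 + (17/97)·0.5161 = 0.688

0.688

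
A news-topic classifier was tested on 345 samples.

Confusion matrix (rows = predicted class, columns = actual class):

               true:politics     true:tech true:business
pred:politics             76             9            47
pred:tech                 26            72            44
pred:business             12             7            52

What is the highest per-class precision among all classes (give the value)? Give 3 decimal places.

0.732

Per-class precision (TP/(TP+FP)):
  politics: TP=76, FP=9+47=56 → 76/132 = 0.5758
  tech: TP=72, FP=26+44=70 → 72/142 = 0.5070
  business: TP=52, FP=12+7=19 → 52/71 = 0.7324
Highest is class 'business' with precision = 0.732.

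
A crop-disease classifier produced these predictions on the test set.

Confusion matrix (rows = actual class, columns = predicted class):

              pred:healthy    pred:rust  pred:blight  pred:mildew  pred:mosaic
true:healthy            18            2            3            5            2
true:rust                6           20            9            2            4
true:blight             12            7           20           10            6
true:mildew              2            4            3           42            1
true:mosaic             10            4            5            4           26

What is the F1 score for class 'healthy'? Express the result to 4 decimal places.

One-vs-rest for 'healthy': TP = diagonal; FP = other classes predicted 'healthy'; FN = 'healthy' predicted as other.
F1 score = 2·TP/(2·TP+FP+FN).
healthy: TP=18, FP=6+12+2+10=30, FN=2+3+5+2=12 → 36/78 = 0.46154

0.4615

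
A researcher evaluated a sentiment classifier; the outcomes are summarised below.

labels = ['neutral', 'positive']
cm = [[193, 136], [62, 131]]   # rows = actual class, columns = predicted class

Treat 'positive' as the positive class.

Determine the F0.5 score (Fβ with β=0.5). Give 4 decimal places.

0.5194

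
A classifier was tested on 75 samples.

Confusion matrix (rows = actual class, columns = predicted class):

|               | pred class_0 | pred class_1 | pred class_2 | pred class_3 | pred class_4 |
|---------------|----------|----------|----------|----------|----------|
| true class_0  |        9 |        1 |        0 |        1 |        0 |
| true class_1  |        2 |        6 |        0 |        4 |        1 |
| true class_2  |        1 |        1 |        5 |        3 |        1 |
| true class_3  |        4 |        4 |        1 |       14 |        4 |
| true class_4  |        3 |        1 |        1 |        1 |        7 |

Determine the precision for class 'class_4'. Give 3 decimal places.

Treat 'class_4' as positive and all other classes as negative.
precision = TP/(TP+FP).
class_4: TP=7, FP=0+1+1+4=6 → 7/13 = 0.5385

0.538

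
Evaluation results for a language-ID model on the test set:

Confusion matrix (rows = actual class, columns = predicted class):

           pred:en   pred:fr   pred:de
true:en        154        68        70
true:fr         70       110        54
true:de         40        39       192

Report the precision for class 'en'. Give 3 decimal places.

precision = TP/(TP+FP).
en: TP=154, FP=70+40=110 → 154/264 = 0.5833

0.583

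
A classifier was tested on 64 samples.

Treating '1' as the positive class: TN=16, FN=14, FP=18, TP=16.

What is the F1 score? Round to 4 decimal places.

Precision = TP/(TP+FP) = 16/34 = 0.4706
Recall = TP/(TP+FN) = 16/30 = 0.5333
F1 = 2·TP/(2·TP+FP+FN) = 32/64 = 0.5000

0.5000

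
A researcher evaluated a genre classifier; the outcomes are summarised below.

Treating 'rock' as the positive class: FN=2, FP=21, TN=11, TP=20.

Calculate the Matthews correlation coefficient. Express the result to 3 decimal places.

0.291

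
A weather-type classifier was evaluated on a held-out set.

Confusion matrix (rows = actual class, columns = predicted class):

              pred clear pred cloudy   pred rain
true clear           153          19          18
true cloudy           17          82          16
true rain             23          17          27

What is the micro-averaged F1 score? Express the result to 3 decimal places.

0.704

Micro-averaging pools counts across classes: ΣTP=262, ΣFP=110, ΣFN=110.
Micro-F1 score = 2·TP/(2·TP+FP+FN) on pooled counts = 0.704 (equals overall accuracy in single-label multiclass).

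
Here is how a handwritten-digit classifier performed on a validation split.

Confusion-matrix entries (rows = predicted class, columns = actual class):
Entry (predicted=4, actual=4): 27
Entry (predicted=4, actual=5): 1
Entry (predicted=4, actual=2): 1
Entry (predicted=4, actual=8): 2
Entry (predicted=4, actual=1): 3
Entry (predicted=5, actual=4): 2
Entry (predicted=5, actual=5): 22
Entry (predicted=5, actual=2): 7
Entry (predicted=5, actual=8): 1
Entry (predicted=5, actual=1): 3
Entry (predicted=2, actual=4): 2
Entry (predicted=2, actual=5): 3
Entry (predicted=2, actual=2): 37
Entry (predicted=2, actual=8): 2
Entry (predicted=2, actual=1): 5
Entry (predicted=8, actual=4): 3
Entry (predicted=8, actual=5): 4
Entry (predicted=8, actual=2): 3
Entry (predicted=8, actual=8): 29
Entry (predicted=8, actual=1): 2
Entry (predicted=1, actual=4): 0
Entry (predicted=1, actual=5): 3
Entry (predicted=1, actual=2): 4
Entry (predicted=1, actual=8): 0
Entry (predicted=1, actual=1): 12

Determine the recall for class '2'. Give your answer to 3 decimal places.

Treat '2' as positive and all other classes as negative.
recall = TP/(TP+FN).
2: TP=37, FN=1+7+3+4=15 → 37/52 = 0.7115

0.712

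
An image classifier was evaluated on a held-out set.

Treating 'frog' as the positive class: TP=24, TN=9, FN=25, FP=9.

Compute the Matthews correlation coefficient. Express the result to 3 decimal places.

-0.009

MCC = (TP·TN − FP·FN) / √((TP+FP)(TP+FN)(TN+FP)(TN+FN))
Numerator = 24·9 − 9·25 = -9
Denominator = √(33·49·18·34) = √989604 = 994.7884
MCC = -9 / 994.7884 = -0.009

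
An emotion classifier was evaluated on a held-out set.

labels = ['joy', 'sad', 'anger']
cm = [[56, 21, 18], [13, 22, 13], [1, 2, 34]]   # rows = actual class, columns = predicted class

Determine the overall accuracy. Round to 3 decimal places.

0.622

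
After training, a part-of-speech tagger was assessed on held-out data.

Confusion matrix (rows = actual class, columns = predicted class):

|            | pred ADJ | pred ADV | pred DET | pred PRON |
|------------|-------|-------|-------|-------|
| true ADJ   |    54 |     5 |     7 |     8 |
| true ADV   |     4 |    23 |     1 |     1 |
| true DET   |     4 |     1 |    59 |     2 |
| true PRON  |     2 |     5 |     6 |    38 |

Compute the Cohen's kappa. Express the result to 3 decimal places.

0.714

Observed agreement pₒ = trace/N = 174/220 = 0.7909
Expected agreement pₑ = Σ (rowᵢ·colᵢ)/N² = (74·64 + 29·34 + 66·73 + 51·49)/220² = 0.2694
κ = (pₒ − pₑ)/(1 − pₑ) = (0.7909 − 0.2694)/(1 − 0.2694) = 0.714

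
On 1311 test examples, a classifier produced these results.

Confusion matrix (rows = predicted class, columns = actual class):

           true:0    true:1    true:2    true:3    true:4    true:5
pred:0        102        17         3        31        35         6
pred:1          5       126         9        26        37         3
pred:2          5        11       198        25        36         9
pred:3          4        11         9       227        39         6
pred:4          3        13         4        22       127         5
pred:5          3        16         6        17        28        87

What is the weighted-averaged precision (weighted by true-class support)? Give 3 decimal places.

0.682

Per-class precision (TP/(TP+FP)):
  0: TP=102, FP=17+3+31+35+6=92 → 102/194 = 0.5258
  1: TP=126, FP=5+9+26+37+3=80 → 126/206 = 0.6117
  2: TP=198, FP=5+11+25+36+9=86 → 198/284 = 0.6972
  3: TP=227, FP=4+11+9+39+6=69 → 227/296 = 0.7669
  4: TP=127, FP=3+13+4+22+5=47 → 127/174 = 0.7299
  5: TP=87, FP=3+16+6+17+28=70 → 87/157 = 0.5541
Weighted-precision = Σ (supportᵢ/N)·precisionᵢ with N=1311: (122/1311)·0.5258 + (194/1311)·0.6117 + (229/1311)·0.6972 + (348/1311)·0.7669 + (302/1311)·0.7299 + (116/1311)·0.5541 = 0.682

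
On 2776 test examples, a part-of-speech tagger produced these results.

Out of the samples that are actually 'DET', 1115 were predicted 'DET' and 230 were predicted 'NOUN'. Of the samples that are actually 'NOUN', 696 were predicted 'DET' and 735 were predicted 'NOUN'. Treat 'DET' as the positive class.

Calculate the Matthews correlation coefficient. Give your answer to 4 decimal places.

MCC = (TP·TN − FP·FN) / √((TP+FP)(TP+FN)(TN+FP)(TN+FN))
Numerator = 1115·735 − 696·230 = 659445
Denominator = √(1811·1345·1431·965) = √3363625852425 = 1834019.0436
MCC = 659445 / 1834019.0436 = 0.3596

0.3596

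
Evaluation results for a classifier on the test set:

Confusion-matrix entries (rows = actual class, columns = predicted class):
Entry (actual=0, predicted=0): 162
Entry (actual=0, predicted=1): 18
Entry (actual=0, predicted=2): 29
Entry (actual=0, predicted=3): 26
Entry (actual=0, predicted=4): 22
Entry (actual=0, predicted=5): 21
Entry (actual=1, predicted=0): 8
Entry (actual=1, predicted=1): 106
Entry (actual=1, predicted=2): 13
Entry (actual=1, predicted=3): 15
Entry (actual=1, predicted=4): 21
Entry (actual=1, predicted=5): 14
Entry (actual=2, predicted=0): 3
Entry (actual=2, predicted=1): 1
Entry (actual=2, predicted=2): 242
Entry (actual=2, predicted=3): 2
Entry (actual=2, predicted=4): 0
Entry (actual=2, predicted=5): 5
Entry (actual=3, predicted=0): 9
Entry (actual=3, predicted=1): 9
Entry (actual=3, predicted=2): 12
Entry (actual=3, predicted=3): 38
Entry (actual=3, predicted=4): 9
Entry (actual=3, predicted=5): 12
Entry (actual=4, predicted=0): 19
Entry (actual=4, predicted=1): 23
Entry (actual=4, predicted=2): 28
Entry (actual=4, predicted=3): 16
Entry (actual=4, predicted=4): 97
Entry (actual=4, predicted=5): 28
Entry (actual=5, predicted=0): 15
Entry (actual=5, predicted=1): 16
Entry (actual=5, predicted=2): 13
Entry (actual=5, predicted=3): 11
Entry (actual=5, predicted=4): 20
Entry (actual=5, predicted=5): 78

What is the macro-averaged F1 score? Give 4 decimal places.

Per-class F1 score (2·TP/(2·TP+FP+FN)):
  0: TP=162, FP=8+3+9+19+15=54, FN=18+29+26+22+21=116 → 324/494 = 0.65587
  1: TP=106, FP=18+1+9+23+16=67, FN=8+13+15+21+14=71 → 212/350 = 0.60571
  2: TP=242, FP=29+13+12+28+13=95, FN=3+1+2+0+5=11 → 484/590 = 0.82034
  3: TP=38, FP=26+15+2+16+11=70, FN=9+9+12+9+12=51 → 76/197 = 0.38579
  4: TP=97, FP=22+21+0+9+20=72, FN=19+23+28+16+28=114 → 194/380 = 0.51053
  5: TP=78, FP=21+14+5+12+28=80, FN=15+16+13+11+20=75 → 156/311 = 0.50161
Macro-F1 score = mean = (0.65587 + 0.60571 + 0.82034 + 0.38579 + 0.51053 + 0.50161) / 6 = 0.5800

0.5800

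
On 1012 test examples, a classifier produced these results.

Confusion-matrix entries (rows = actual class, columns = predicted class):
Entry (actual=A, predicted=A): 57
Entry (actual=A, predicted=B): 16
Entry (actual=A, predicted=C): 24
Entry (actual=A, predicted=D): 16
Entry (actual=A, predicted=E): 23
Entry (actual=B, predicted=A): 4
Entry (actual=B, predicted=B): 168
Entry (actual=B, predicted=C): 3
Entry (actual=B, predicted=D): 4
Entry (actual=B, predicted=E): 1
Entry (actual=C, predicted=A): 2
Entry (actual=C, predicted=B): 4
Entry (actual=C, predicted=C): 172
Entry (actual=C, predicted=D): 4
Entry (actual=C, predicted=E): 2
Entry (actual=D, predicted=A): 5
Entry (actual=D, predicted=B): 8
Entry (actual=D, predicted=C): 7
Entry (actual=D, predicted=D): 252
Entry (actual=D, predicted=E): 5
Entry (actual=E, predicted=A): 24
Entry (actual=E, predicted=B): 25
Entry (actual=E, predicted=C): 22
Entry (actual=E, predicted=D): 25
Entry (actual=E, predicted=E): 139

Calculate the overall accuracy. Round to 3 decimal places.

0.779

Accuracy = trace / total = (57+168+172+252+139=788) / 1012 = 788/1012 = 0.779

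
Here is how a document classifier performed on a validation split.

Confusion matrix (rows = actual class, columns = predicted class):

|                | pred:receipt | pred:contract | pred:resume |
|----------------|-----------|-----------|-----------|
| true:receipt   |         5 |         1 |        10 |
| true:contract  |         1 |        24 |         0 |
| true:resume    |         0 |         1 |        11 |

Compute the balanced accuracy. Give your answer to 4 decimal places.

0.7297

Balanced accuracy = mean of per-class recall.
  receipt: recall = 5/16 = 0.31250
  contract: recall = 24/25 = 0.96000
  resume: recall = 11/12 = 0.91667
Mean = (0.31250 + 0.96000 + 0.91667) / 3 = 0.7297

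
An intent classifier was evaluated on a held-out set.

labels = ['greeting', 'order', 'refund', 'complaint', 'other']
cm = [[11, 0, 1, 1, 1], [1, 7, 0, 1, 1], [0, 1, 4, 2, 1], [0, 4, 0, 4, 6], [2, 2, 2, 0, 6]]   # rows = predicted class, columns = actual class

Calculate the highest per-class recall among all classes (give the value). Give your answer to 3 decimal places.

Per-class recall (TP/(TP+FN)):
  greeting: TP=11, FN=1+0+0+2=3 → 11/14 = 0.7857
  order: TP=7, FN=0+1+4+2=7 → 7/14 = 0.5000
  refund: TP=4, FN=1+0+0+2=3 → 4/7 = 0.5714
  complaint: TP=4, FN=1+1+2+0=4 → 4/8 = 0.5000
  other: TP=6, FN=1+1+1+6=9 → 6/15 = 0.4000
Highest is class 'greeting' with recall = 0.786.

0.786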